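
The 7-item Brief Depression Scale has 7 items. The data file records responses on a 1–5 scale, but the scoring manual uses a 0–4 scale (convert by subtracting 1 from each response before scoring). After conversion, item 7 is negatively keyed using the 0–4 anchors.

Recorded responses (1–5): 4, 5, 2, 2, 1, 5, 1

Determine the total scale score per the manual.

Convert to 0–4: 3, 4, 1, 1, 0, 4, 0
Reverse-coded (reversed = (0+4) − raw = 4 − raw):
  item 7: 4 − 0 = 4
Scored: 3, 4, 1, 1, 0, 4, 4
Total = 17

17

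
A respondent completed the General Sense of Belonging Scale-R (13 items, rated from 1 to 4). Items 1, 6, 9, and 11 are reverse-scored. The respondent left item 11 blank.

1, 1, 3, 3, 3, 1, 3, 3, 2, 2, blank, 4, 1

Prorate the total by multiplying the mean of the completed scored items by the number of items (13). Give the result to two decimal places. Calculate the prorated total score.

36.83

Reverse-coded (reversed = (1+4) − raw = 5 − raw):
  item 1: 5 − 1 = 4
  item 6: 5 − 1 = 4
  item 9: 5 − 2 = 3
Completed scored items (12 of 13): 4, 1, 3, 3, 3, 4, 3, 3, 3, 2, 4, 1; sum = 34.
Person mean = 34 / 12 ≈ 2.8333
Prorated total = (34 / 12) × 13 = 36.83 (to 2 dp)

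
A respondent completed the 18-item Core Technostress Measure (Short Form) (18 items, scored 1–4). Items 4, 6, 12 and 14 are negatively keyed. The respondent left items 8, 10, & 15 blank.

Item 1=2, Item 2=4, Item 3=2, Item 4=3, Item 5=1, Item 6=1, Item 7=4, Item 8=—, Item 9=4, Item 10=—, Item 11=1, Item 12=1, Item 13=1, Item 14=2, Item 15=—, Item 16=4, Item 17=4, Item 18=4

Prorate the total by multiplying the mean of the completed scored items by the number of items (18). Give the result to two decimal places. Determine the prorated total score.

Reverse-coded (on a 1–4 scale, reversed = 5 − raw):
  item 4: 5 − 3 = 2
  item 6: 5 − 1 = 4
  item 12: 5 − 1 = 4
  item 14: 5 − 2 = 3
Completed scored items (15 of 18): 2, 4, 2, 2, 1, 4, 4, 4, 1, 4, 1, 3, 4, 4, 4; sum = 44.
Person mean = 44 / 15 ≈ 2.9333
Prorated total = (44 / 15) × 18 = 52.80 (to 2 dp)

52.80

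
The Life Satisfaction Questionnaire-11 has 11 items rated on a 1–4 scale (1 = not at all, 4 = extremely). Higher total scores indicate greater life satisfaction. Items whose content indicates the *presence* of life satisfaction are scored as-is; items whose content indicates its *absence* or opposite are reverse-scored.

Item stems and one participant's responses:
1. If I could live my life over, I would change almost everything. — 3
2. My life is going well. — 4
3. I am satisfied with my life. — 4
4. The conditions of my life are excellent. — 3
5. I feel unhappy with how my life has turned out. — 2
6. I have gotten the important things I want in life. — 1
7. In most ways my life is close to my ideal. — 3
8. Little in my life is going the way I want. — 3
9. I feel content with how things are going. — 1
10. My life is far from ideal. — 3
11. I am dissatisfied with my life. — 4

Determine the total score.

Items 1, 5, 8, 10, 11 describe the absence/opposite of life satisfaction → reverse-score.
on a 1–4 scale, reversed = 5 − raw.
  item 1: 5 − 3 = 2
  item 2: 4
  item 3: 4
  item 4: 3
  item 5: 5 − 2 = 3
  item 6: 1
  item 7: 3
  item 8: 5 − 3 = 2
  item 9: 1
  item 10: 5 − 3 = 2
  item 11: 5 − 4 = 1
Total = 2 + 4 + 4 + 3 + 3 + 1 + 3 + 2 + 1 + 2 + 1 = 26

26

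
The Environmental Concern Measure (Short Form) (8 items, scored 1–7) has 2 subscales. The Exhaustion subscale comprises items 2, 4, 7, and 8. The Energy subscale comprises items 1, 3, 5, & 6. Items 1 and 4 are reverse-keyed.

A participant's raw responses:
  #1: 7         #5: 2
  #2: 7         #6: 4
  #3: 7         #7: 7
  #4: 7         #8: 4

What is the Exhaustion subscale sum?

Exhaustion items: 2, 4, 7, 8.
Of these, item 4 is reverse-keyed; reverse-coded value = 8 − response.
  item 2: 7
  item 4: 8 − 7 = 1
  item 7: 7
  item 8: 4
Sum = 7 + 1 + 7 + 4 = 19

19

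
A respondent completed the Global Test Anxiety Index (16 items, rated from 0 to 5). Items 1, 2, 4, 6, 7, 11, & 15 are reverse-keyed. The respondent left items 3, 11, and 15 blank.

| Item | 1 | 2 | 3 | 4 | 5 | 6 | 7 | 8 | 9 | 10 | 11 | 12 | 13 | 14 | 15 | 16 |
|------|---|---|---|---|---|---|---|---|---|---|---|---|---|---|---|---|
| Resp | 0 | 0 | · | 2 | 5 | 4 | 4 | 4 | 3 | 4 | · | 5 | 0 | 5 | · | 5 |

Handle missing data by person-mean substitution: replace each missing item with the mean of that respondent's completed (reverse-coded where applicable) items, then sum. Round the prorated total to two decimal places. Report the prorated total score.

56.62

Reverse-coded (on a 0–5 scale, reversed = 5 − raw):
  item 1: 5 − 0 = 5
  item 2: 5 − 0 = 5
  item 4: 5 − 2 = 3
  item 6: 5 − 4 = 1
  item 7: 5 − 4 = 1
Completed scored items (13 of 16): 5, 5, 3, 5, 1, 1, 4, 3, 4, 5, 0, 5, 5; sum = 46.
Person mean = 46 / 13 ≈ 3.5385
Prorated total = (46 / 13) × 16 = 56.62 (to 2 dp)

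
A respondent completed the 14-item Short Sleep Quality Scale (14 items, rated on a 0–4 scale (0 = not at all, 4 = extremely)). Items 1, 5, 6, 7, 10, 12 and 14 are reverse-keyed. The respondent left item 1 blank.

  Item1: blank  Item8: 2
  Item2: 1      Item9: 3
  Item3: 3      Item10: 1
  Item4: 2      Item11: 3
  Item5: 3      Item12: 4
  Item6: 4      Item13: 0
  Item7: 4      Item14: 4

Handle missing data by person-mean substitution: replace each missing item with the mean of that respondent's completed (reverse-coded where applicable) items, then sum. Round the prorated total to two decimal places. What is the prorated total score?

19.38

Reverse-coded (on a 0–4 scale, reversed = 4 − raw):
  item 5: 4 − 3 = 1
  item 6: 4 − 4 = 0
  item 7: 4 − 4 = 0
  item 10: 4 − 1 = 3
  item 12: 4 − 4 = 0
  item 14: 4 − 4 = 0
Completed scored items (13 of 14): 1, 3, 2, 1, 0, 0, 2, 3, 3, 3, 0, 0, 0; sum = 18.
Person mean = 18 / 13 ≈ 1.3846
Prorated total = (18 / 13) × 14 = 19.38 (to 2 dp)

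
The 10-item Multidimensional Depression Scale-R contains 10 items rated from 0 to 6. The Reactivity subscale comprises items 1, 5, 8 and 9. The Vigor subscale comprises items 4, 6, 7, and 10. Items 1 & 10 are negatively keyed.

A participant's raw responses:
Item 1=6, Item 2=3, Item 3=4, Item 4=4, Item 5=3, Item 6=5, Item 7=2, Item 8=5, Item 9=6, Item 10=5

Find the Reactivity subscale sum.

14

Reactivity items: 1, 5, 8, 9.
Of these, item 1 is negatively keyed; on a 0–6 scale, reversed = 6 − raw.
  item 1: 6 − 6 = 0
  item 5: 3
  item 8: 5
  item 9: 6
Sum = 0 + 3 + 5 + 6 = 14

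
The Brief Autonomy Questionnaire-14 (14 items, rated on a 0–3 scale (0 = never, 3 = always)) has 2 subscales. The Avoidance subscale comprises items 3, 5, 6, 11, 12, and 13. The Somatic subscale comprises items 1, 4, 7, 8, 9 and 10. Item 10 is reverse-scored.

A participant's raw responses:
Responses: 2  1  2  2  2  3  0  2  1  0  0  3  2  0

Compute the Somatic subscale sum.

Somatic items: 1, 4, 7, 8, 9, 10.
Of these, item 10 is reverse-scored; on a 0–3 scale, reversed = 3 − raw.
  item 1: 2
  item 4: 2
  item 7: 0
  item 8: 2
  item 9: 1
  item 10: 3 − 0 = 3
Sum = 2 + 2 + 0 + 2 + 1 + 3 = 10

10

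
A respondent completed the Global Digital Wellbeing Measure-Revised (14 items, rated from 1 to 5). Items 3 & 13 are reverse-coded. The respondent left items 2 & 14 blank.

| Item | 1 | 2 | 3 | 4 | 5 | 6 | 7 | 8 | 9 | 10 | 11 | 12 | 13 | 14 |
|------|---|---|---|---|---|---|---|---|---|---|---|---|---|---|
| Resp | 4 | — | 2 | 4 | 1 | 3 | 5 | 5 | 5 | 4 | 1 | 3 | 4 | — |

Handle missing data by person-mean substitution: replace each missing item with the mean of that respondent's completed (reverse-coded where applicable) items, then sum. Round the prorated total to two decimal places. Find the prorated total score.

Reverse-coded (reverse-coded value = 6 − response):
  item 3: 6 − 2 = 4
  item 13: 6 − 4 = 2
Completed scored items (12 of 14): 4, 4, 4, 1, 3, 5, 5, 5, 4, 1, 3, 2; sum = 41.
Person mean = 41 / 12 ≈ 3.4167
Prorated total = (41 / 12) × 14 = 47.83 (to 2 dp)

47.83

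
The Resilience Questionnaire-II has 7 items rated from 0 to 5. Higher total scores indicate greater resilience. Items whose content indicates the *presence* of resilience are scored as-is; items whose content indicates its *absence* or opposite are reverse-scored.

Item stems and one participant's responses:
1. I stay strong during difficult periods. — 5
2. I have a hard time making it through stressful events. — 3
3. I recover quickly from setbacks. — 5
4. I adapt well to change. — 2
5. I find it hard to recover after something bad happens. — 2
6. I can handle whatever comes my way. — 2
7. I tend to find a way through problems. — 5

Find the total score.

24

Items 2, 5 describe the absence/opposite of resilience → reverse-score.
reverse-coded value = 5 − response.
  item 1: 5
  item 2: 5 − 3 = 2
  item 3: 5
  item 4: 2
  item 5: 5 − 2 = 3
  item 6: 2
  item 7: 5
Total = 5 + 2 + 5 + 2 + 3 + 2 + 5 = 24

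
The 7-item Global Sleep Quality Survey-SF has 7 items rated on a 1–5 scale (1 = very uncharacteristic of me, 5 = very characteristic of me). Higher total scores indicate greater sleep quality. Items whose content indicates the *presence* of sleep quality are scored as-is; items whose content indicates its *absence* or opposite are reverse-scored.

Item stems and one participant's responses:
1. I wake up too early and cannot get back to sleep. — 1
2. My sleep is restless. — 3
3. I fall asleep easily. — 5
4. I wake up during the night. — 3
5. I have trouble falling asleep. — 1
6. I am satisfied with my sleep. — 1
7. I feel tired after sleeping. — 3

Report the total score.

25

Items 1, 2, 4, 5, 7 describe the absence/opposite of sleep quality → reverse-score.
reversed = (1+5) − raw = 6 − raw.
  item 1: 6 − 1 = 5
  item 2: 6 − 3 = 3
  item 3: 5
  item 4: 6 − 3 = 3
  item 5: 6 − 1 = 5
  item 6: 1
  item 7: 6 − 3 = 3
Total = 5 + 3 + 5 + 3 + 5 + 1 + 3 = 25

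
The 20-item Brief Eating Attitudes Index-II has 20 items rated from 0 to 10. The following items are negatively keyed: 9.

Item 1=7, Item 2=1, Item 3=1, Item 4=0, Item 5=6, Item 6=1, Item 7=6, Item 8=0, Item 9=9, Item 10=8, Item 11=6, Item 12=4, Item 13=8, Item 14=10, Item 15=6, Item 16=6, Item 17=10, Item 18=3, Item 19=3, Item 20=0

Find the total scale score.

Reverse-coded items (on a 0–10 scale, reversed = 10 − raw):
  item 9: 10 − 9 = 1
Scored items: 7, 1, 1, 0, 6, 1, 6, 0, 1, 8, 6, 4, 8, 10, 6, 6, 10, 3, 3, 0
Total = 7 + 1 + 1 + 0 + 6 + 1 + 6 + 0 + 1 + 8 + 6 + 4 + 8 + 10 + 6 + 6 + 10 + 3 + 3 + 0 = 87

87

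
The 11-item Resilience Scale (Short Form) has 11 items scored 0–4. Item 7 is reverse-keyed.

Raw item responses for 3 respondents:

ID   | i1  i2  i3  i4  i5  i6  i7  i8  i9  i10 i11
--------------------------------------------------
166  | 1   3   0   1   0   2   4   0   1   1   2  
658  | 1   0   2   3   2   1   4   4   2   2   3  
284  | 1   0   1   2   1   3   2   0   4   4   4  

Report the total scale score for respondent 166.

11

Respondent 166 raw: 1, 3, 0, 1, 0, 2, 4, 0, 1, 1, 2.
Reverse-coded (on a 0–4 scale, reversed = 4 − raw):
  item 1: 1
  item 2: 3
  item 3: 0
  item 4: 1
  item 5: 0
  item 6: 2
  item 7: 4 − 4 = 0
  item 8: 0
  item 9: 1
  item 10: 1
  item 11: 2
Sum = 1 + 3 + 0 + 1 + 0 + 2 + 0 + 0 + 1 + 1 + 2 = 11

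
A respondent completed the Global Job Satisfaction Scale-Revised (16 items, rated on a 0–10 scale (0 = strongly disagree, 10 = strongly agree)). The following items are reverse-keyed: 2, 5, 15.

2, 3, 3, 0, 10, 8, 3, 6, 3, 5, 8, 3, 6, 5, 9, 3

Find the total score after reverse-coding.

63

Reverse-coded items (reverse-coded value = 10 − response):
  item 2: 10 − 3 = 7
  item 5: 10 − 10 = 0
  item 15: 10 − 9 = 1
Scored responses: 2, 7, 3, 0, 0, 8, 3, 6, 3, 5, 8, 3, 6, 5, 1, 3
Total = 2 + 7 + 3 + 0 + 0 + 8 + 3 + 6 + 3 + 5 + 8 + 3 + 6 + 5 + 1 + 3 = 63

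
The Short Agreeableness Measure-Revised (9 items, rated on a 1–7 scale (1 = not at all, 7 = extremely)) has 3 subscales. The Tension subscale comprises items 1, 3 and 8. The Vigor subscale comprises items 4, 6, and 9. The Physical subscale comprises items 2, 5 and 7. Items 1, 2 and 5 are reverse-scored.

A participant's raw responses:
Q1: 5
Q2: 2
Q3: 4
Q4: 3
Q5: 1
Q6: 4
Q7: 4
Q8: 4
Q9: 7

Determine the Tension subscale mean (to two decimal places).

3.67

Tension items: 1, 3, 8.
Of these, item 1 is reverse-scored; reverse-coded value = 8 − response.
  item 1: 8 − 5 = 3
  item 3: 4
  item 8: 4
Sum = 3 + 4 + 4 = 11
Mean = 11 / 3 = 3.67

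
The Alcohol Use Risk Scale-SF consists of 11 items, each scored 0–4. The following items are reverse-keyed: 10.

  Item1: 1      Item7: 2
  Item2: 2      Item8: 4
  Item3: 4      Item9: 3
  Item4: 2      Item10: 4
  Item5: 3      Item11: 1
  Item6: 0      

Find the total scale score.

22

Reverse-coded items (reverse-coded value = 4 − response):
  item 10: 4 − 4 = 0
Scored responses: 1, 2, 4, 2, 3, 0, 2, 4, 3, 0, 1
Total = 1 + 2 + 4 + 2 + 3 + 0 + 2 + 4 + 3 + 0 + 1 = 22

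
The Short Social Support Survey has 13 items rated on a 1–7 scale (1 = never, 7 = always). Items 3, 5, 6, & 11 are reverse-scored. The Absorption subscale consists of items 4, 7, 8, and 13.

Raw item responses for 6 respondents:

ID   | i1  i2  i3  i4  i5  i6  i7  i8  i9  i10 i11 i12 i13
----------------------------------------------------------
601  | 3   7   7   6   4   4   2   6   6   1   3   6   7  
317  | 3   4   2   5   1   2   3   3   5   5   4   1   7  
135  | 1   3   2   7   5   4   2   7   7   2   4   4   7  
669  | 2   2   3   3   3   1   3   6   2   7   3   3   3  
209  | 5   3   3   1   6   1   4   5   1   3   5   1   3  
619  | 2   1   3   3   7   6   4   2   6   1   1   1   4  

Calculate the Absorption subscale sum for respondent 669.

15

Respondent 669 raw: 2, 2, 3, 3, 3, 1, 3, 6, 2, 7, 3, 3, 3.
Absorption items: 4, 7, 8, 13.
Reverse-coded (on a 1–7 scale, reversed = 8 − raw):
  item 4: 3
  item 7: 3
  item 8: 6
  item 13: 3
Sum = 3 + 3 + 6 + 3 = 15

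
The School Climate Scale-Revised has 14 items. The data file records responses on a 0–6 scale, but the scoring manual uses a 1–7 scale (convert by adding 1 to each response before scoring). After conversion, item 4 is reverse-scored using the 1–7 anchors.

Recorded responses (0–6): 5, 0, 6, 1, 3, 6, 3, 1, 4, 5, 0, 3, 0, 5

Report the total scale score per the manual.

60

Convert to 1–7: 6, 1, 7, 2, 4, 7, 4, 2, 5, 6, 1, 4, 1, 6
Reverse-coded (on a 1–7 scale, reversed = 8 − raw):
  item 4: 8 − 2 = 6
Scored: 6, 1, 7, 6, 4, 7, 4, 2, 5, 6, 1, 4, 1, 6
Total = 60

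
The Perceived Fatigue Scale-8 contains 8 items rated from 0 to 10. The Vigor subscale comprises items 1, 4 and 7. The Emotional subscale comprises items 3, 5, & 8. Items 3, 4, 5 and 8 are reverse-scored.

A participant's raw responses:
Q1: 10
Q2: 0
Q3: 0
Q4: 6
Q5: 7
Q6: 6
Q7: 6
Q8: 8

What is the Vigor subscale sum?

Vigor items: 1, 4, 7.
Of these, item 4 is reverse-scored; reverse-coded value = 10 − response.
  item 1: 10
  item 4: 10 − 6 = 4
  item 7: 6
Sum = 10 + 4 + 6 = 20

20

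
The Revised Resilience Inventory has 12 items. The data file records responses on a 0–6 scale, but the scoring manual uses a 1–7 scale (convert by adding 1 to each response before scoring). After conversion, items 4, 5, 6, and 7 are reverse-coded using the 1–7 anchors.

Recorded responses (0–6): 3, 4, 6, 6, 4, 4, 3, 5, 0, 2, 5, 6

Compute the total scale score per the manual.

Convert to 1–7: 4, 5, 7, 7, 5, 5, 4, 6, 1, 3, 6, 7
Reverse-coded (on a 1–7 scale, reversed = 8 − raw):
  item 4: 8 − 7 = 1
  item 5: 8 − 5 = 3
  item 6: 8 − 5 = 3
  item 7: 8 − 4 = 4
Scored: 4, 5, 7, 1, 3, 3, 4, 6, 1, 3, 6, 7
Total = 50

50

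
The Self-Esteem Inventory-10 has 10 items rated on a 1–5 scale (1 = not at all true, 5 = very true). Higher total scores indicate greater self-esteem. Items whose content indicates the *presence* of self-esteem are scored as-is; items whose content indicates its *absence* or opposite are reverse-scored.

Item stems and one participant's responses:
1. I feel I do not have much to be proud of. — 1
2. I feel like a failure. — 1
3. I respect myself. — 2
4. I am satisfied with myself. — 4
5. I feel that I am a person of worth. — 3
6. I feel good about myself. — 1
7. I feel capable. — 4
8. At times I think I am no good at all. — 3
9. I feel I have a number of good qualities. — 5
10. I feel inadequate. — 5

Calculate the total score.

33

Items 1, 2, 8, 10 describe the absence/opposite of self-esteem → reverse-score.
reversed = (1+5) − raw = 6 − raw.
  item 1: 6 − 1 = 5
  item 2: 6 − 1 = 5
  item 3: 2
  item 4: 4
  item 5: 3
  item 6: 1
  item 7: 4
  item 8: 6 − 3 = 3
  item 9: 5
  item 10: 6 − 5 = 1
Total = 5 + 5 + 2 + 4 + 3 + 1 + 4 + 3 + 5 + 1 = 33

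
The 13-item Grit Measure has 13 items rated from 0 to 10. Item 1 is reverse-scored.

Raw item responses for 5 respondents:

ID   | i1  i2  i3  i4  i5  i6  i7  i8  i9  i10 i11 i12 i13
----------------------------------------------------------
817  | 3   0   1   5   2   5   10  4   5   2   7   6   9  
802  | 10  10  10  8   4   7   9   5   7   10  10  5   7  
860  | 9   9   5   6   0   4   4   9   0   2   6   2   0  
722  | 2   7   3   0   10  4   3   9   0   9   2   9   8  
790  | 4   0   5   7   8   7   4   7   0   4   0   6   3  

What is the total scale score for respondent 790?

57

Respondent 790 raw: 4, 0, 5, 7, 8, 7, 4, 7, 0, 4, 0, 6, 3.
Reverse-coded (reverse-coded value = 10 − response):
  item 1: 10 − 4 = 6
  item 2: 0
  item 3: 5
  item 4: 7
  item 5: 8
  item 6: 7
  item 7: 4
  item 8: 7
  item 9: 0
  item 10: 4
  item 11: 0
  item 12: 6
  item 13: 3
Sum = 6 + 0 + 5 + 7 + 8 + 7 + 4 + 7 + 0 + 4 + 0 + 6 + 3 = 57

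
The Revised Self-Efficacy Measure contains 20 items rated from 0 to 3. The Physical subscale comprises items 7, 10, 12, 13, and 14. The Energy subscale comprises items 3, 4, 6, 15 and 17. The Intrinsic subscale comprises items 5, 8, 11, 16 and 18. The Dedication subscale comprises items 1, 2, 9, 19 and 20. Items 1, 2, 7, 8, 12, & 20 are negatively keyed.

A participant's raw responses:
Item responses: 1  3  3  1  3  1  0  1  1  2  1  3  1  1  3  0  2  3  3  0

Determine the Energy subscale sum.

10

Energy items: 3, 4, 6, 15, 17.
  item 3: 3
  item 4: 1
  item 6: 1
  item 15: 3
  item 17: 2
Sum = 3 + 1 + 1 + 3 + 2 = 10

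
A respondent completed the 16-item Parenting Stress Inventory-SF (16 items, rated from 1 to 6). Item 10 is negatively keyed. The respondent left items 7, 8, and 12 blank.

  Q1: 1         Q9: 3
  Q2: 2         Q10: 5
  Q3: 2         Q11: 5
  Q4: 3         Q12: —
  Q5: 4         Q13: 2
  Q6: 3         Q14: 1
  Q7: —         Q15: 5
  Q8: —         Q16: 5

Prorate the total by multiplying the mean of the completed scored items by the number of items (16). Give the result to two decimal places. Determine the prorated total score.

46.77

Reverse-coded (reversed = (1+6) − raw = 7 − raw):
  item 10: 7 − 5 = 2
Completed scored items (13 of 16): 1, 2, 2, 3, 4, 3, 3, 2, 5, 2, 1, 5, 5; sum = 38.
Person mean = 38 / 13 ≈ 2.9231
Prorated total = (38 / 13) × 16 = 46.77 (to 2 dp)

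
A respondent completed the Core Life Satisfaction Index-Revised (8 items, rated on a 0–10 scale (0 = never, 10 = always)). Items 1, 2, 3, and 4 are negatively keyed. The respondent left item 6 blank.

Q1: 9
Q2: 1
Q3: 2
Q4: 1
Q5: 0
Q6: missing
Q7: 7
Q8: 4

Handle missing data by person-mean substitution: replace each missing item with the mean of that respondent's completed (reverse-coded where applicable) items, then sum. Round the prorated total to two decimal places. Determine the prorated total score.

43.43

Reverse-coded (on a 0–10 scale, reversed = 10 − raw):
  item 1: 10 − 9 = 1
  item 2: 10 − 1 = 9
  item 3: 10 − 2 = 8
  item 4: 10 − 1 = 9
Completed scored items (7 of 8): 1, 9, 8, 9, 0, 7, 4; sum = 38.
Person mean = 38 / 7 ≈ 5.4286
Prorated total = (38 / 7) × 8 = 43.43 (to 2 dp)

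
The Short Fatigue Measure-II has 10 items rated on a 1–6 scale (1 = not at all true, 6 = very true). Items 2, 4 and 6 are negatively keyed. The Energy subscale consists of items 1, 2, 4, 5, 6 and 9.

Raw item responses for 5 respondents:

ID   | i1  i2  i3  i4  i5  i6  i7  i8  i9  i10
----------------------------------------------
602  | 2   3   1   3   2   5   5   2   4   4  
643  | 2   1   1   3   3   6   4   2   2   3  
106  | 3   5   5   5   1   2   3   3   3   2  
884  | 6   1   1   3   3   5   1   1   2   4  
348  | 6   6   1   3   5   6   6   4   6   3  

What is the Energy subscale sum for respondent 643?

Respondent 643 raw: 2, 1, 1, 3, 3, 6, 4, 2, 2, 3.
Energy items: 1, 2, 4, 5, 6, 9.
Reverse-coded (reverse-coded value = 7 − response):
  item 1: 2
  item 2: 7 − 1 = 6
  item 4: 7 − 3 = 4
  item 5: 3
  item 6: 7 − 6 = 1
  item 9: 2
Sum = 2 + 6 + 4 + 3 + 1 + 2 = 18

18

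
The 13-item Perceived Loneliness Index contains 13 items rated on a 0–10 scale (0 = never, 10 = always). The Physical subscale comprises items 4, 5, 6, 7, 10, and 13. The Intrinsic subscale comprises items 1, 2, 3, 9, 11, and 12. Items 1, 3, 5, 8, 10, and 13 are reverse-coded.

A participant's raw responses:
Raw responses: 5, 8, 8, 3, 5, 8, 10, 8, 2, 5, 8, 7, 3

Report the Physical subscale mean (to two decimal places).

6.33

Physical items: 4, 5, 6, 7, 10, 13.
Of these, items 5, 10, and 13 are reverse-coded; reverse-coded value = 10 − response.
  item 4: 3
  item 5: 10 − 5 = 5
  item 6: 8
  item 7: 10
  item 10: 10 − 5 = 5
  item 13: 10 − 3 = 7
Sum = 3 + 5 + 8 + 10 + 5 + 7 = 38
Mean = 38 / 6 = 6.33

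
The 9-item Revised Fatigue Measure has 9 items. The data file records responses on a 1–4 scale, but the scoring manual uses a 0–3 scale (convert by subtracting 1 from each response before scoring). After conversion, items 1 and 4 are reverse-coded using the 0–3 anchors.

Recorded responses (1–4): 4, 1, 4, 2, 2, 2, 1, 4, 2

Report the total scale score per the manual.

Convert to 0–3: 3, 0, 3, 1, 1, 1, 0, 3, 1
Reverse-coded (reversed = (0+3) − raw = 3 − raw):
  item 1: 3 − 3 = 0
  item 4: 3 − 1 = 2
Scored: 0, 0, 3, 2, 1, 1, 0, 3, 1
Total = 11

11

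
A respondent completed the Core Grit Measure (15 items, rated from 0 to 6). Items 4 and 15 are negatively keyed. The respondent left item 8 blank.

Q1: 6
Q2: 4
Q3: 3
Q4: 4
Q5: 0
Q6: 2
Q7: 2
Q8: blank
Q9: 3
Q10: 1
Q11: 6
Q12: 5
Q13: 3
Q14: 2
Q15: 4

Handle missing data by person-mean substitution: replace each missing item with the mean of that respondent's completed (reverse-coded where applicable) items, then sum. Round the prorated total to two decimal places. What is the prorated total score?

Reverse-coded (reversed = (0+6) − raw = 6 − raw):
  item 4: 6 − 4 = 2
  item 15: 6 − 4 = 2
Completed scored items (14 of 15): 6, 4, 3, 2, 0, 2, 2, 3, 1, 6, 5, 3, 2, 2; sum = 41.
Person mean = 41 / 14 ≈ 2.9286
Prorated total = (41 / 14) × 15 = 43.93 (to 2 dp)

43.93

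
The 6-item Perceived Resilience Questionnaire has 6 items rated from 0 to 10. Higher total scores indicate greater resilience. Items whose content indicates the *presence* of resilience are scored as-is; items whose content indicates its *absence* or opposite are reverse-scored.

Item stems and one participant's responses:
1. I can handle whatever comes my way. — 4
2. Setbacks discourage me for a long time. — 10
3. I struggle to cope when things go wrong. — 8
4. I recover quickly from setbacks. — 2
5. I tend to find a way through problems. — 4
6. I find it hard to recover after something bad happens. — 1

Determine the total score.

Items 2, 3, 6 describe the absence/opposite of resilience → reverse-score.
reverse-coded value = 10 − response.
  item 1: 4
  item 2: 10 − 10 = 0
  item 3: 10 − 8 = 2
  item 4: 2
  item 5: 4
  item 6: 10 − 1 = 9
Total = 4 + 0 + 2 + 2 + 4 + 9 = 21

21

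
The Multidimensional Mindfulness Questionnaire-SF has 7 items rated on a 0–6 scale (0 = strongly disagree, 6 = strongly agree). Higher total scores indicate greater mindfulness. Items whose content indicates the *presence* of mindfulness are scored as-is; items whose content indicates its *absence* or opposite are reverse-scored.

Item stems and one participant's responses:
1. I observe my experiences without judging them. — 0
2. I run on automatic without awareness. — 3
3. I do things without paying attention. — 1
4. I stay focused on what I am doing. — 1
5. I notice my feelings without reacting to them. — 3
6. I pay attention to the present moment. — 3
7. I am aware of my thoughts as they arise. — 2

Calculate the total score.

Items 2, 3 describe the absence/opposite of mindfulness → reverse-score.
reverse-coded value = 6 − response.
  item 1: 0
  item 2: 6 − 3 = 3
  item 3: 6 − 1 = 5
  item 4: 1
  item 5: 3
  item 6: 3
  item 7: 2
Total = 0 + 3 + 5 + 1 + 3 + 3 + 2 = 17

17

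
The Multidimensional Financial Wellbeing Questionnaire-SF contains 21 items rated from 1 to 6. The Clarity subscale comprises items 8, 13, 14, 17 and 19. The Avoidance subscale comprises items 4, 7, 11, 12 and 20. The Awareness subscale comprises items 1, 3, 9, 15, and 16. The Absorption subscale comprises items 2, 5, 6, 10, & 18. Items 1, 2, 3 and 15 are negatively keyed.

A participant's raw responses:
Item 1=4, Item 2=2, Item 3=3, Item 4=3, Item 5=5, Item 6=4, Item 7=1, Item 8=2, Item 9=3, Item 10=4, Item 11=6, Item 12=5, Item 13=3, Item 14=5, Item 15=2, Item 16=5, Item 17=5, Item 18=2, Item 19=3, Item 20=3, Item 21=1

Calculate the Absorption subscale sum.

Absorption items: 2, 5, 6, 10, 18.
Of these, item 2 is negatively keyed; reverse-coded value = 7 − response.
  item 2: 7 − 2 = 5
  item 5: 5
  item 6: 4
  item 10: 4
  item 18: 2
Sum = 5 + 5 + 4 + 4 + 2 = 20

20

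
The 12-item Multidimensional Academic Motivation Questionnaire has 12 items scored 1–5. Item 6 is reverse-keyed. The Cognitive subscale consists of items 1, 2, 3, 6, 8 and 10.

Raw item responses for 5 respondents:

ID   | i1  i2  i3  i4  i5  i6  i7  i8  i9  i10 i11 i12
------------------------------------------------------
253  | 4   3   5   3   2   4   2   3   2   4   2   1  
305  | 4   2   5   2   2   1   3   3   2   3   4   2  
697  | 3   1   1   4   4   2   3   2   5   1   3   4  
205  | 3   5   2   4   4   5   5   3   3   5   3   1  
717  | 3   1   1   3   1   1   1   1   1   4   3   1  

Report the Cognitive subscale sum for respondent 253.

Respondent 253 raw: 4, 3, 5, 3, 2, 4, 2, 3, 2, 4, 2, 1.
Cognitive items: 1, 2, 3, 6, 8, 10.
Reverse-coded (on a 1–5 scale, reversed = 6 − raw):
  item 1: 4
  item 2: 3
  item 3: 5
  item 6: 6 − 4 = 2
  item 8: 3
  item 10: 4
Sum = 4 + 3 + 5 + 2 + 3 + 4 = 21

21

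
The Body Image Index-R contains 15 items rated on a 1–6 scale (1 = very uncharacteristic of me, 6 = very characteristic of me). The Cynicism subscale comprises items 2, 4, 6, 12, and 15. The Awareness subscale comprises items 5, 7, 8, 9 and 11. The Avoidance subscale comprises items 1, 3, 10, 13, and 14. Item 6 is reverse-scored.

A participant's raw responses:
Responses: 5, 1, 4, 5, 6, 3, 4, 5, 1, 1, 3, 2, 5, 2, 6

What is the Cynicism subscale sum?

18

Cynicism items: 2, 4, 6, 12, 15.
Of these, item 6 is reverse-scored; reverse-coded value = 7 − response.
  item 2: 1
  item 4: 5
  item 6: 7 − 3 = 4
  item 12: 2
  item 15: 6
Sum = 1 + 5 + 4 + 2 + 6 = 18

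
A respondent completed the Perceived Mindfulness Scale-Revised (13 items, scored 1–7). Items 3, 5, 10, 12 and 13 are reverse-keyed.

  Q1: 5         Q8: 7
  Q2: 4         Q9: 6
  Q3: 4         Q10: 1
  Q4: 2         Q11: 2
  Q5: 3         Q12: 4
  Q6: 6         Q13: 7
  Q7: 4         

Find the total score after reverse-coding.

Apply reverse scoring (reverse-coded value = 8 − response):
  item 3: 8 − 4 = 4
  item 5: 8 − 3 = 5
  item 10: 8 − 1 = 7
  item 12: 8 − 4 = 4
  item 13: 8 − 7 = 1
Scored items: 5, 4, 4, 2, 5, 6, 4, 7, 6, 7, 2, 4, 1
Total = 5 + 4 + 4 + 2 + 5 + 6 + 4 + 7 + 6 + 7 + 2 + 4 + 1 = 57

57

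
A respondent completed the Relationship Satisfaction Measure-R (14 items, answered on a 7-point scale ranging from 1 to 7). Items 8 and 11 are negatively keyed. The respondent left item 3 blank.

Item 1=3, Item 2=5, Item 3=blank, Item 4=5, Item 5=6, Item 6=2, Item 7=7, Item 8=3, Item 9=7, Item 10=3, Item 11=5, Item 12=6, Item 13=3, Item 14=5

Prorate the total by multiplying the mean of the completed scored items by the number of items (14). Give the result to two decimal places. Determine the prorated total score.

64.62

Reverse-coded (reverse-coded value = 8 − response):
  item 8: 8 − 3 = 5
  item 11: 8 − 5 = 3
Completed scored items (13 of 14): 3, 5, 5, 6, 2, 7, 5, 7, 3, 3, 6, 3, 5; sum = 60.
Person mean = 60 / 13 ≈ 4.6154
Prorated total = (60 / 13) × 14 = 64.62 (to 2 dp)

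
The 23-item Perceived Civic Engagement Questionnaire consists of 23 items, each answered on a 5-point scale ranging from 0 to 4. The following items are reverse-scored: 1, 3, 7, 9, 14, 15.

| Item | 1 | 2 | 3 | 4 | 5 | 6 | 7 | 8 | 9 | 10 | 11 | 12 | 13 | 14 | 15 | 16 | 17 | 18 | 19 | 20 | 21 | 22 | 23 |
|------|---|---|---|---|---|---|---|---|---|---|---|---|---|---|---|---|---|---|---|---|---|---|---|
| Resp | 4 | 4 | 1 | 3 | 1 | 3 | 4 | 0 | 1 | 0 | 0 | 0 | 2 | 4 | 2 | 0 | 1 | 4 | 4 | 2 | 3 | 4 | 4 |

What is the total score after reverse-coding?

Raw sum = 51. Reverse-scored items: 1, 3, 7, 9, 14, 15; their raw sum = 16.
Each reversal replaces raw with 4 − raw, changing the total by 4 − 2·raw per item.
Total = 51 + 6·4 − 2·16 = 51 + 24 − 32 = 43

43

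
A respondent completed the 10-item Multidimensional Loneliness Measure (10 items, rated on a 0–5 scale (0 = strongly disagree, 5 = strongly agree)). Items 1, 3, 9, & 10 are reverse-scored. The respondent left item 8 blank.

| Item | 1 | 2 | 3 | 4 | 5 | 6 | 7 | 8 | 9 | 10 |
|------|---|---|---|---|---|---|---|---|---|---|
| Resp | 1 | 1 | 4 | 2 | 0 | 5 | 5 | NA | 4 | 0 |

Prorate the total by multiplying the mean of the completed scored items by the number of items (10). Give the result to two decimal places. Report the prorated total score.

26.67

Reverse-coded (reverse-coded value = 5 − response):
  item 1: 5 − 1 = 4
  item 3: 5 − 4 = 1
  item 9: 5 − 4 = 1
  item 10: 5 − 0 = 5
Completed scored items (9 of 10): 4, 1, 1, 2, 0, 5, 5, 1, 5; sum = 24.
Person mean = 24 / 9 ≈ 2.6667
Prorated total = (24 / 9) × 10 = 26.67 (to 2 dp)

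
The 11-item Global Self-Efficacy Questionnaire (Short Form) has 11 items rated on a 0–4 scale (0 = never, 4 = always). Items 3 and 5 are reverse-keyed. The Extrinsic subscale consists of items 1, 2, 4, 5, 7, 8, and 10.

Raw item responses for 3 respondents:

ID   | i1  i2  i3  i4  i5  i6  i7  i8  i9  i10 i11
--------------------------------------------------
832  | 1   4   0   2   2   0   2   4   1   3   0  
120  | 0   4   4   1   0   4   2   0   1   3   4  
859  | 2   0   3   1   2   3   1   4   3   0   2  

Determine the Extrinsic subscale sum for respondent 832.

Respondent 832 raw: 1, 4, 0, 2, 2, 0, 2, 4, 1, 3, 0.
Extrinsic items: 1, 2, 4, 5, 7, 8, 10.
Reverse-coded (on a 0–4 scale, reversed = 4 − raw):
  item 1: 1
  item 2: 4
  item 4: 2
  item 5: 4 − 2 = 2
  item 7: 2
  item 8: 4
  item 10: 3
Sum = 1 + 4 + 2 + 2 + 2 + 4 + 3 = 18

18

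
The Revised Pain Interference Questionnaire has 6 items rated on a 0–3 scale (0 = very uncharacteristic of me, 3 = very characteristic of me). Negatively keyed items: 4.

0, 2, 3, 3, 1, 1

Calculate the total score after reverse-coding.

Reversing item 4 with 3 − raw:
Total = 0 + 2 + 3 + (3−3) + 1 + 1
      = 0 + 2 + 3 + 0 + 1 + 1 = 7

7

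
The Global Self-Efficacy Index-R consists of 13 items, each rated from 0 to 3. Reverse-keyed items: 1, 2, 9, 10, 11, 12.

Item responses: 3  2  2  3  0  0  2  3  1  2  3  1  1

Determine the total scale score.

17

Raw sum = 23. Reverse-keyed items: 1, 2, 9, 10, 11, 12; their raw sum = 12.
Each reversal replaces raw with 3 − raw, changing the total by 3 − 2·raw per item.
Total = 23 + 6·3 − 2·12 = 23 + 18 − 24 = 17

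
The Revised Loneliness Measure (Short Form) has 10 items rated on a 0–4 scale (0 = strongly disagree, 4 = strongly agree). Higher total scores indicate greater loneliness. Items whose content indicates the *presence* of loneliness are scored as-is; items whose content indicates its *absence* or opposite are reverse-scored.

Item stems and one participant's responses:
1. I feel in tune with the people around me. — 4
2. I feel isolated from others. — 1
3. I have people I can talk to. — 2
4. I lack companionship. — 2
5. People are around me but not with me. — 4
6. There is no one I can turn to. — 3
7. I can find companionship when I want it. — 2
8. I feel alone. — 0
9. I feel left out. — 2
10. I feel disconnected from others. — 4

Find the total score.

20

Items 1, 3, 7 describe the absence/opposite of loneliness → reverse-score.
reverse-coded value = 4 − response.
  item 1: 4 − 4 = 0
  item 2: 1
  item 3: 4 − 2 = 2
  item 4: 2
  item 5: 4
  item 6: 3
  item 7: 4 − 2 = 2
  item 8: 0
  item 9: 2
  item 10: 4
Total = 0 + 1 + 2 + 2 + 4 + 3 + 2 + 0 + 2 + 4 = 20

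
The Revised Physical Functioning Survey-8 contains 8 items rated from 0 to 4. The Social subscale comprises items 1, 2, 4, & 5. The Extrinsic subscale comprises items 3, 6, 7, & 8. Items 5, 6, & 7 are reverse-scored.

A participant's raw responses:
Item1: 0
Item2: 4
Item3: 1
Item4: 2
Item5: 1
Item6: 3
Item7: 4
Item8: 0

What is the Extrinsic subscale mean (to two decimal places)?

0.50

Extrinsic items: 3, 6, 7, 8.
Of these, items 6 and 7 are reverse-scored; reversed = (0+4) − raw = 4 − raw.
  item 3: 1
  item 6: 4 − 3 = 1
  item 7: 4 − 4 = 0
  item 8: 0
Sum = 1 + 1 + 0 + 0 = 2
Mean = 2 / 4 = 0.50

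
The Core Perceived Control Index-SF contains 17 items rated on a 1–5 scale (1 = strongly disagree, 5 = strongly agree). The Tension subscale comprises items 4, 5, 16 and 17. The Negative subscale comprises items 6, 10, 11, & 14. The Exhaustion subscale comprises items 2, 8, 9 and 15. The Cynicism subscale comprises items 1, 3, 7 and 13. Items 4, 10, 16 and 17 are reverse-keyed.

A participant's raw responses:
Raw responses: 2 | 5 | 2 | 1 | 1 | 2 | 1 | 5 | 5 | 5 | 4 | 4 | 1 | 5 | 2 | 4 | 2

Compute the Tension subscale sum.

12

Tension items: 4, 5, 16, 17.
Of these, items 4, 16, & 17 are reverse-keyed; on a 1–5 scale, reversed = 6 − raw.
  item 4: 6 − 1 = 5
  item 5: 1
  item 16: 6 − 4 = 2
  item 17: 6 − 2 = 4
Sum = 5 + 1 + 2 + 4 = 12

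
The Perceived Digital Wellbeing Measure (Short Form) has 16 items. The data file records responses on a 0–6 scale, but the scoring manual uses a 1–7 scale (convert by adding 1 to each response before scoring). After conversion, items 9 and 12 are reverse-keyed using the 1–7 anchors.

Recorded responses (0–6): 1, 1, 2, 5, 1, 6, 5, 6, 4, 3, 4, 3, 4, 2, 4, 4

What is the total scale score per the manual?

69

Convert to 1–7: 2, 2, 3, 6, 2, 7, 6, 7, 5, 4, 5, 4, 5, 3, 5, 5
Reverse-coded (reverse-coded value = 8 − response):
  item 9: 8 − 5 = 3
  item 12: 8 − 4 = 4
Scored: 2, 2, 3, 6, 2, 7, 6, 7, 3, 4, 5, 4, 5, 3, 5, 5
Total = 69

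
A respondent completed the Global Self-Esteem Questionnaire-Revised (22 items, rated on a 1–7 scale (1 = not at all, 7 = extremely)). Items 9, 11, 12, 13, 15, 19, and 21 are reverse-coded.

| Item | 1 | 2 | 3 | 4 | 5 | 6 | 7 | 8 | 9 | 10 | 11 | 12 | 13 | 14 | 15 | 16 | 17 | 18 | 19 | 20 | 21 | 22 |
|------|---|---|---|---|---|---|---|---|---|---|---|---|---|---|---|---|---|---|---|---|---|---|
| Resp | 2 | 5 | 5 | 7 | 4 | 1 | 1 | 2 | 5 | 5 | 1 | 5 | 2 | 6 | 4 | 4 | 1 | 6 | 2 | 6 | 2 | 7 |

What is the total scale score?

97

Raw sum = 83. Reverse-coded items: 9, 11, 12, 13, 15, 19, 21; their raw sum = 21.
Each reversal replaces raw with 8 − raw, changing the total by 8 − 2·raw per item.
Total = 83 + 7·8 − 2·21 = 83 + 56 − 42 = 97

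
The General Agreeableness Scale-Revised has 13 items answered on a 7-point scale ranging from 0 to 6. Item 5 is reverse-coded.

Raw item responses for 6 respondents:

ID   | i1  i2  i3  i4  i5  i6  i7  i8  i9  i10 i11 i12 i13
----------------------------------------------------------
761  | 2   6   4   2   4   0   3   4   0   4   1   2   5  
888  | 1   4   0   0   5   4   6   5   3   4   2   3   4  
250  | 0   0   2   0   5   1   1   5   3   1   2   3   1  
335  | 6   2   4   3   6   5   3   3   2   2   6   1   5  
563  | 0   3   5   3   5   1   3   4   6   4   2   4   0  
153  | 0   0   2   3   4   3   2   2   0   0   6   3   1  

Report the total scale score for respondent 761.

35

Respondent 761 raw: 2, 6, 4, 2, 4, 0, 3, 4, 0, 4, 1, 2, 5.
Reverse-coded (reversed = (0+6) − raw = 6 − raw):
  item 1: 2
  item 2: 6
  item 3: 4
  item 4: 2
  item 5: 6 − 4 = 2
  item 6: 0
  item 7: 3
  item 8: 4
  item 9: 0
  item 10: 4
  item 11: 1
  item 12: 2
  item 13: 5
Sum = 2 + 6 + 4 + 2 + 2 + 0 + 3 + 4 + 0 + 4 + 1 + 2 + 5 = 35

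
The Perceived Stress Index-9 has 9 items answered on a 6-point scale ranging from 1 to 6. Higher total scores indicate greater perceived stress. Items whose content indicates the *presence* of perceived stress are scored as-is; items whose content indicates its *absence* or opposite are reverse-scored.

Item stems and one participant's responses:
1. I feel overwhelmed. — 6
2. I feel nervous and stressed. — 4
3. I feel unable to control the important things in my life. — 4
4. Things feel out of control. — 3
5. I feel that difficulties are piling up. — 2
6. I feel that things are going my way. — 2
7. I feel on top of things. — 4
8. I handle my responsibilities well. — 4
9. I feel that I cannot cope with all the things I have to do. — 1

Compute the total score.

31

Items 6, 7, 8 describe the absence/opposite of perceived stress → reverse-score.
reversed = (1+6) − raw = 7 − raw.
  item 1: 6
  item 2: 4
  item 3: 4
  item 4: 3
  item 5: 2
  item 6: 7 − 2 = 5
  item 7: 7 − 4 = 3
  item 8: 7 − 4 = 3
  item 9: 1
Total = 6 + 4 + 4 + 3 + 2 + 5 + 3 + 3 + 1 = 31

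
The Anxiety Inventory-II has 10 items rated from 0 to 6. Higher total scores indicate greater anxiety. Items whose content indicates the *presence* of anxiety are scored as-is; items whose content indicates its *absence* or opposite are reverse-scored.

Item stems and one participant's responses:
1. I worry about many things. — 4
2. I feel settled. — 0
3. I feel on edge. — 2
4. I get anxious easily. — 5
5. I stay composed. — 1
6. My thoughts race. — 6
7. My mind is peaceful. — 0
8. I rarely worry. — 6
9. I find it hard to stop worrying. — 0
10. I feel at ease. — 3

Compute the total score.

37

Items 2, 5, 7, 8, 10 describe the absence/opposite of anxiety → reverse-score.
on a 0–6 scale, reversed = 6 − raw.
  item 1: 4
  item 2: 6 − 0 = 6
  item 3: 2
  item 4: 5
  item 5: 6 − 1 = 5
  item 6: 6
  item 7: 6 − 0 = 6
  item 8: 6 − 6 = 0
  item 9: 0
  item 10: 6 − 3 = 3
Total = 4 + 6 + 2 + 5 + 5 + 6 + 6 + 0 + 0 + 3 = 37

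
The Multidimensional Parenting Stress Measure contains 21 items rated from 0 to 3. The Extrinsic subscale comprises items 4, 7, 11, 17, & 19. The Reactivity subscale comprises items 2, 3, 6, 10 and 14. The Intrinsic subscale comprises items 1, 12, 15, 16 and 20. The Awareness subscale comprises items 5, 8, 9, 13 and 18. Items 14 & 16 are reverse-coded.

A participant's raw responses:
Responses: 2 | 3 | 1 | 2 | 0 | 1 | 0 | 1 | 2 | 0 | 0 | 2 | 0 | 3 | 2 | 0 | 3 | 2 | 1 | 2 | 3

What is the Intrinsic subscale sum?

Intrinsic items: 1, 12, 15, 16, 20.
Of these, item 16 is reverse-coded; reverse-coded value = 3 − response.
  item 1: 2
  item 12: 2
  item 15: 2
  item 16: 3 − 0 = 3
  item 20: 2
Sum = 2 + 2 + 2 + 3 + 2 = 11

11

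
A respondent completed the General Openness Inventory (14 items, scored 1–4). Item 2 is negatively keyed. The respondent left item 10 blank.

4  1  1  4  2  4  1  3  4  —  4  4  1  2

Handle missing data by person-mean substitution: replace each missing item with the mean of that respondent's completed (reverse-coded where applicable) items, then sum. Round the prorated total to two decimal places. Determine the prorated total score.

Reverse-coded (reversed = (1+4) − raw = 5 − raw):
  item 2: 5 − 1 = 4
Completed scored items (13 of 14): 4, 4, 1, 4, 2, 4, 1, 3, 4, 4, 4, 1, 2; sum = 38.
Person mean = 38 / 13 ≈ 2.9231
Prorated total = (38 / 13) × 14 = 40.92 (to 2 dp)

40.92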